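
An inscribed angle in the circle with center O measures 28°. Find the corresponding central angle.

Central angle = 2 × 28° = 56° (inscribed angle theorem).

56°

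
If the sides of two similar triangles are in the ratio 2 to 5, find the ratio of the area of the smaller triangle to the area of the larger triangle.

The ratio of areas of similar triangles equals the square of the side ratio.
Side ratio = 2:5
Area ratio = (2/5)^2 = 4/25 = 4:25

4:25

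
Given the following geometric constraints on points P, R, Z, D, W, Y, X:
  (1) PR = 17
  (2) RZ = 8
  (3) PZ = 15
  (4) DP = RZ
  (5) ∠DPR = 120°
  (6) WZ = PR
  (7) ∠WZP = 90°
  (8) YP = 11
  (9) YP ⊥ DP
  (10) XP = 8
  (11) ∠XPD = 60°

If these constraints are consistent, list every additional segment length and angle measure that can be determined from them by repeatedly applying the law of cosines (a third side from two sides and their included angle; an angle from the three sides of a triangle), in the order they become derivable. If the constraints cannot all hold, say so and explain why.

The constraints are consistent. Derivable facts, in order:
After 1 step:
- DX = 8
- DY = √185
- PW ≈ 22.67
- RD ≈ 22.11
- ∠PRZ = 61.93°
- ∠PZR = 90°
- ∠RPZ = 28.07°
After 2 steps:
- ∠DRP = 18.26°
- ∠DXP = 60°
- ∠DYP = 36.03°
- ∠PDR = 41.74°
- ∠PDX = 60°
- ∠PDY = 53.97°
- ∠PWZ = 41.42°
- ∠WPZ = 48.58°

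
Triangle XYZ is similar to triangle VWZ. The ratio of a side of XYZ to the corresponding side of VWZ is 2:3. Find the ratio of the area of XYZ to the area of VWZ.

The ratio of areas of similar triangles equals the square of the side ratio.
Side ratio = 2:3
Area ratio = (2/3)^2 = 4/9 = 4:9

4:9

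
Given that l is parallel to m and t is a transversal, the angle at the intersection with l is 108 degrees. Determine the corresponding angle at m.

Corresponding angles formed by parallel lines and a transversal are equal.
The given angle is 108 degrees.
The corresponding angle = 108 degrees.

108 degrees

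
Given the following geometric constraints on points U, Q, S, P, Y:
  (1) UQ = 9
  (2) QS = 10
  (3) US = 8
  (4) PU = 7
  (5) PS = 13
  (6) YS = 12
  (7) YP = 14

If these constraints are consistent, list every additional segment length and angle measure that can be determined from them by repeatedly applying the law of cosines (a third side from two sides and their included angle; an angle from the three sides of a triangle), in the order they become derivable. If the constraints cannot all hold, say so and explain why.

The constraints are consistent. Derivable facts, in order:
After 1 step:
- ∠PSU = 27.8°
- ∠PSY = 67.98°
- ∠PUS = 120°
- ∠PYS = 59.41°
- ∠QSU = 58.75°
- ∠QUS = 71.79°
- ∠SPU = 32.2°
- ∠SPY = 52.62°
- ∠SQU = 49.46°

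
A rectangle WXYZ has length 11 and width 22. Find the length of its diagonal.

A rectangle's diagonal splits it into two right triangles, with the diagonal as the hypotenuse.
By the Pythagorean theorem, d^2 = 11^2 + 22^2 = 605.
Therefore d = sqrt(605) = 11*sqrt(5).

11*sqrt(5)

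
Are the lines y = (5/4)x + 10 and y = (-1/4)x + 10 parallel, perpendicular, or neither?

Slope of line 1: m1 = 5/4
Slope of line 2: m2 = -1/4
m1 != m2 and m1*m2 = -5/16 != -1. Neither.

Neither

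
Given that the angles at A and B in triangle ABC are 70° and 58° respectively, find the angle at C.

angle C = 180 - 70 - 58 = 52 degrees.

52 degrees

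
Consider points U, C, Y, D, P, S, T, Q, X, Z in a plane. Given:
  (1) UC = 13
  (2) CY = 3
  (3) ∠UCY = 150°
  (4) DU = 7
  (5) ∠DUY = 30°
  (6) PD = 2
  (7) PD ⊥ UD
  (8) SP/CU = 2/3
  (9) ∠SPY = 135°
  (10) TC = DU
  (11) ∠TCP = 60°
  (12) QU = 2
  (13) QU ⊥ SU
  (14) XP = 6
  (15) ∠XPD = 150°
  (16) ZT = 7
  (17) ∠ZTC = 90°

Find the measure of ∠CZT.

From the given relations: TC = DU = 7.
Step 1: By the law of cosines on triangle ZTC: ZC² = 7² + 7² − 2·7·7·cos(90°) = 98, so ZC = 7·√2.
Step 2: By the inverse law of cosines on triangle CZT: cos(∠CZT) = ((7·√2)² + 7² − 7²) / (2·7·√2·7) = 98/138.59 = 0.7071, so ∠CZT = 45°.

Therefore, the measure of angle ∠CZT = 45°.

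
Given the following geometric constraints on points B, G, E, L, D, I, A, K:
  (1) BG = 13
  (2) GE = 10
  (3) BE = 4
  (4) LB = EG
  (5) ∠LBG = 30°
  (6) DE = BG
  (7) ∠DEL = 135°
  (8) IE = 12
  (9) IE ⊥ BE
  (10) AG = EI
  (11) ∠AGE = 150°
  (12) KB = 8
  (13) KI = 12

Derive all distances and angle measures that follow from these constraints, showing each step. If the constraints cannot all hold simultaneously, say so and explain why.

The constraints are consistent.

From the given relations:
  LB = EG = 10
  DE = BG = 13
  AG = EI = 12

Step 1: From BE = 4, EI = 12, and ∠BEI = 90°, by the law of cosines:
  BI² = BE² + EI² - 2·BE·EI·cos(90°) = 16 + 144 - 0 = 160
  BI = 4·√10

Step 2: From GB = 13, BL = 10, and ∠GBL = 30°, by the law of cosines:
  GL² = GB² + BL² - 2·GB·BL·cos(30°) = 169 + 100 - 225.2 = 43.83
  GL ≈ 6.62

Step 3: From EG = 10, GA = 12, and ∠EGA = 150°, by the law of cosines:
  EA² = EG² + GA² - 2·EG·GA·cos(150°) = 100 + 144 + 207.8 = 451.8
  EA ≈ 21.26

Step 4: From BE = 4, BG = 13, EG = 10, by the inverse law of cosines:
  cos(∠EBG) = (BE² + BG² - EG²) / (2·BE·BG)
  ∠EBG = 35.18°

Step 5: From GB = 13, GE = 10, BE = 4, by the inverse law of cosines:
  cos(∠BGE) = (GB² + GE² - BE²) / (2·GB·GE)
  ∠BGE = 13.33°

Step 6: From EB = 4, EG = 10, BG = 13, by the inverse law of cosines:
  cos(∠BEG) = (EB² + EG² - BG²) / (2·EB·EG)
  ∠BEG = 131.49°

Step 7: From BE = 4, BI = 4·√10, EI = 12, by the inverse law of cosines:
  cos(∠EBI) = (BE² + BI² - EI²) / (2·BE·BI)
  ∠EBI = 71.57°

Step 8: From BI = 4·√10, BK = 8, IK = 12, by the inverse law of cosines:
  cos(∠IBK) = (BI² + BK² - IK²) / (2·BI·BK)
  ∠IBK = 66.72°

Step 9: From GB = 13, GL = 6.62, BL = 10, by the inverse law of cosines:
  cos(∠BGL) = (GB² + GL² - BL²) / (2·GB·GL)
  ∠BGL = 49.04°

Step 10: From EA = 21.26, EG = 10, AG = 12, by the inverse law of cosines:
  cos(∠AEG) = (EA² + EG² - AG²) / (2·EA·EG)
  ∠AEG = 16.4°

Step 11: From LB = 10, LG = 6.62, BG = 13, by the inverse law of cosines:
  cos(∠BLG) = (LB² + LG² - BG²) / (2·LB·LG)
  ∠BLG = 100.96°

Step 12: From IB = 4·√10, IE = 12, BE = 4, by the inverse law of cosines:
  cos(∠BIE) = (IB² + IE² - BE²) / (2·IB·IE)
  ∠BIE = 18.43°

Step 13: From IB = 4·√10, IK = 12, BK = 8, by the inverse law of cosines:
  cos(∠BIK) = (IB² + IK² - BK²) / (2·IB·IK)
  ∠BIK = 37.76°

Step 14: From AE = 21.26, AG = 12, EG = 10, by the inverse law of cosines:
  cos(∠EAG) = (AE² + AG² - EG²) / (2·AE·AG)
  ∠EAG = 13.6°

Step 15: From KB = 8, KI = 12, BI = 4·√10, by the inverse law of cosines:
  cos(∠BKI) = (KB² + KI² - BI²) / (2·KB·KI)
  ∠BKI = 75.52°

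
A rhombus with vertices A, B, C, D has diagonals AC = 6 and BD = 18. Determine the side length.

The diagonals of a rhombus bisect each other at right angles.
Half-diagonals: 6/2 = 3 and 18/2 = 9
side = sqrt(3^2 + 9^2)
side = sqrt(9 + 81)
side = sqrt(90) = 3*sqrt(10)

3*sqrt(10)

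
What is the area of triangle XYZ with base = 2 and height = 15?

Area = (1/2) * base * height
Area = (1/2) * 2 * 15
Area = 15

15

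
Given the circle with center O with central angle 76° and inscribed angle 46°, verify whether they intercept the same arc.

By the inscribed angle theorem, the inscribed angle for a central angle of 76° should be 76° / 2 = 38°.
The given inscribed angle is 46°, which does not equal 38°.
Therefore, no, they do not correspond to the same arc.

No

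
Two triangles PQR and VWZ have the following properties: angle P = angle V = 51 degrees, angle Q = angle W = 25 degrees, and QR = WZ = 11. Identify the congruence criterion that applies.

The given information provides:
angle P = angle V = 51 degrees, angle Q = angle W = 25 degrees, and QR = WZ = 11
This matches the AAS congruence theorem.
Two pairs of corresponding angles and a non-included side are equal (Angle-Angle-Side).

AAS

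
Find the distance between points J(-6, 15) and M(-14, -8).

The horizontal distance is |-14 - -6| = 8 and the vertical distance is |-8 - 15| = 23.
By the Pythagorean theorem, d = sqrt(8^2 + 23^2) = sqrt(593).

sqrt(593)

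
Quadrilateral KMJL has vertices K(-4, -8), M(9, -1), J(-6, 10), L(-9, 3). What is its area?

Shoelace: sum of cross terms = 316, Area = (1/2)|316| = 158

158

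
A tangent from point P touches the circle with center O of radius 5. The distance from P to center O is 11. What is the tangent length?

tangent = √(d² - r²) = √(11² - 5²) = √(121 - 25) = √96 = 4*sqrt(6)

4*sqrt(6)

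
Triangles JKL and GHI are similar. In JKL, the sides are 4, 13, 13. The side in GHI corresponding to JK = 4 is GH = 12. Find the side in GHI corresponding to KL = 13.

k = 12/4 = 3. HI = 3 * 13 = 39.

39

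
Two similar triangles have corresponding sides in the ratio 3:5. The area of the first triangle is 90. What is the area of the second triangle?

For similar figures, the area ratio equals the square of the side ratio.
Side ratio (the first triangle to the second triangle) = 3:5, so area ratio = 3^2:5^2 = 9:25.
If the area of the first triangle is 90, then the area of the second triangle = 90 * (25/9) = 250.

250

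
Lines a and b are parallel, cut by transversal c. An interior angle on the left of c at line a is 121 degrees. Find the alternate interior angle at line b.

Alternate interior angles formed by parallel lines and a transversal are equal.
The given angle is 121 degrees.
The alternate interior angle = 121 degrees.

121 degrees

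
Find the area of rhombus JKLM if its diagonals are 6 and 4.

Area = (6 * 4) / 2 = 24 / 2 = 12

12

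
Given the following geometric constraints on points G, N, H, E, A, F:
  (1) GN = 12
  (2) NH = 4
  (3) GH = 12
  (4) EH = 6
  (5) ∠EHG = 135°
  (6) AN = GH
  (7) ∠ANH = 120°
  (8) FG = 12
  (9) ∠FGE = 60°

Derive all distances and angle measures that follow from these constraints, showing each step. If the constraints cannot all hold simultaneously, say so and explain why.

The constraints are consistent.

From the given relations:
  AN = GH = 12

Step 1: From GH = 12, HE = 6, and ∠GHE = 135°, by the law of cosines:
  GE² = GH² + HE² - 2·GH·HE·cos(135°) = 144 + 36 + 101.8 = 281.8
  GE ≈ 16.79

Step 2: From HN = 4, NA = 12, and ∠HNA = 120°, by the law of cosines:
  HA² = HN² + NA² - 2·HN·NA·cos(120°) = 16 + 144 + 48 = 208
  HA = 4·√13

Step 3: From GH = 12, GN = 12, HN = 4, by the inverse law of cosines:
  cos(∠HGN) = (GH² + GN² - HN²) / (2·GH·GN)
  ∠HGN = 19.19°

Step 4: From NG = 12, NH = 4, GH = 12, by the inverse law of cosines:
  cos(∠GNH) = (NG² + NH² - GH²) / (2·NG·NH)
  ∠GNH = 80.41°

Step 5: From HG = 12, HN = 4, GN = 12, by the inverse law of cosines:
  cos(∠GHN) = (HG² + HN² - GN²) / (2·HG·HN)
  ∠GHN = 80.41°

Step 6: From EG = 16.79, GF = 12, and ∠EGF = 60°, by the law of cosines:
  EF² = EG² + GF² - 2·EG·GF·cos(60°) = 281.8 + 144 - 201.5 = 224.4
  EF ≈ 14.98

Step 7: From GE = 16.79, GH = 12, EH = 6, by the inverse law of cosines:
  cos(∠EGH) = (GE² + GH² - EH²) / (2·GE·GH)
  ∠EGH = 14.64°

Step 8: From HA = 4·√13, HN = 4, AN = 12, by the inverse law of cosines:
  cos(∠AHN) = (HA² + HN² - AN²) / (2·HA·HN)
  ∠AHN = 46.1°

Step 9: From EG = 16.79, EH = 6, GH = 12, by the inverse law of cosines:
  cos(∠GEH) = (EG² + EH² - GH²) / (2·EG·EH)
  ∠GEH = 30.36°

Step 10: From AH = 4·√13, AN = 12, HN = 4, by the inverse law of cosines:
  cos(∠HAN) = (AH² + AN² - HN²) / (2·AH·AN)
  ∠HAN = 13.9°

Step 11: From EF = 14.98, EG = 16.79, FG = 12, by the inverse law of cosines:
  cos(∠FEG) = (EF² + EG² - FG²) / (2·EF·EG)
  ∠FEG = 43.93°

Step 12: From FE = 14.98, FG = 12, EG = 16.79, by the inverse law of cosines:
  cos(∠EFG) = (FE² + FG² - EG²) / (2·FE·FG)
  ∠EFG = 76.07°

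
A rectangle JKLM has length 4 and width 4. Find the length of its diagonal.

Using the Pythagorean theorem:
d² = 4² + 4² = 16 + 16 = 32
d = sqrt(32) = 4*sqrt(2)

4*sqrt(2)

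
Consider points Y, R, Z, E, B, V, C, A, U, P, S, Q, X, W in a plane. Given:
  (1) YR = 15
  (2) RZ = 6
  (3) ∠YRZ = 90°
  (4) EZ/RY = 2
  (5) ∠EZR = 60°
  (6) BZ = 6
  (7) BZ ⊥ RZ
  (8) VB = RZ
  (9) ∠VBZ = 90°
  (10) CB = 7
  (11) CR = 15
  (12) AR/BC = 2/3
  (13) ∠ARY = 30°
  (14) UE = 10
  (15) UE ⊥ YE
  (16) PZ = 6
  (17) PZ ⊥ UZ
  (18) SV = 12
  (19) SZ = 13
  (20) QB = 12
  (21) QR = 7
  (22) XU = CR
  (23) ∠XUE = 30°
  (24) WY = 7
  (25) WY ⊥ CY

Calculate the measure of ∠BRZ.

Step 1: By the law of cosines on triangle RZB: RB² = 6² + 6² − 2·6·6·cos(90°) = 72, so RB = 6·√2.
Step 2: By the inverse law of cosines on triangle BRZ: cos(∠BRZ) = ((6·√2)² + 6² − 6²) / (2·6·√2·6) = 72/101.82 = 0.7071, so ∠BRZ = 45°.

Therefore, the measure of angle ∠BRZ = 45°.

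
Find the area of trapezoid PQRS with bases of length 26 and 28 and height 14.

Area = (26 + 28) * 14 / 2 = 756 / 2 = 378

378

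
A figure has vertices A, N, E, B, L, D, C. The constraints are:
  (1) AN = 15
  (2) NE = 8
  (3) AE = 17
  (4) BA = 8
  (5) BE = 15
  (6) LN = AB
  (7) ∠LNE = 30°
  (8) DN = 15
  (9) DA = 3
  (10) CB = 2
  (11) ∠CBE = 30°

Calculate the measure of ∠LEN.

From the given relations: LN = AB = 8.
Step 1: By the law of cosines on triangle ENL: EL² = 8² + 8² − 2·8·8·cos(30°) = 17.15, so EL ≈ 4.14.
Step 2: By the inverse law of cosines on triangle LEN: cos(∠LEN) = (4.14² + 8² − 8²) / (2·4.14·8) = 17.15/66.26 = 0.2588, so ∠LEN = 75°.

Therefore, the measure of angle ∠LEN = 75°.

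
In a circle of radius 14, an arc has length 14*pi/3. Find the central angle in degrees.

Arc length L = 2πr × θ/360, so θ = 360L / (2πr).
θ = 360 × 14*pi/3 / (2π × 14)
θ = 60°
θ = 60°

60°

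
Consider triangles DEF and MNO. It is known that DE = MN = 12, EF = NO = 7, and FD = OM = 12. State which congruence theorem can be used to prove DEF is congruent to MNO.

Consider the given information: DE = MN = 12, EF = NO = 7, and FD = OM = 12
This is not SAS or AAS: SAS requires two sides and the included angle between them. AAS requires two angles and a non-included side.
The correct criterion is SSS. All three pairs of corresponding sides are equal (Side-Side-Side).

SSS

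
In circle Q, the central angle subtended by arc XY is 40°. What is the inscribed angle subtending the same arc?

Inscribed angle = 40° / 2 = 20° (inscribed angle theorem).

20°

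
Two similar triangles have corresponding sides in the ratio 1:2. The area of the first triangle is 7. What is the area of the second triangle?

For similar figures, the area ratio equals the square of the side ratio.
Side ratio (the first triangle to the second triangle) = 1:2, so area ratio = 1^2:2^2 = 1:4.
If the area of the first triangle is 7, then the area of the second triangle = 7 * (4/1) = 28.

28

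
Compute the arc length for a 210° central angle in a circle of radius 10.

Arc length = 2πr × θ/360
= 2π × 10 × 7/12
= 35*pi/3

35*pi/3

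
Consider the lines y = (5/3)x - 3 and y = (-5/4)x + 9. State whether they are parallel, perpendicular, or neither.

Slope of line 1: m1 = 5/3
Slope of line 2: m2 = -5/4
For parallel lines we need equal slopes: 5/3 != -5/4.
For perpendicular lines we need m1*m2 = -1: (5/3)(-5/4) = -25/12 != -1.
Since neither condition holds, the lines are neither parallel nor perpendicular.

Neither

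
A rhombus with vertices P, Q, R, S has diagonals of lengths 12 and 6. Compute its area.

The diagonals of a rhombus divide it into four right triangles.
Each triangle has legs 12/ 2 = 6 and 6/2 = 3, so each has area (1/2)*6*3 = 9.
Four such triangles give total area = (d1 * d2) / 2 = 36.

36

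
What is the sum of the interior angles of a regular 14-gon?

The sum of interior angles of an n-sided polygon is (n - 2) * 180.
For n = 14: (14 - 2) * 180 = 12 * 180 = 2160 degrees.

2160 degrees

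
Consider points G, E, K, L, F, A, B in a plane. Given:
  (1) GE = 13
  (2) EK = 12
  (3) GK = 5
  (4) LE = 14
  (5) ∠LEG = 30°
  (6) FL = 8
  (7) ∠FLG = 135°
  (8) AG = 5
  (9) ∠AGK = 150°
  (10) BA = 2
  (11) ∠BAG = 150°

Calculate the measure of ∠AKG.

Step 1: By the law of cosines on triangle KGA: KA² = 5² + 5² − 2·5·5·cos(150°) = 93.3, so KA ≈ 9.66.
Step 2: By the inverse law of cosines on triangle AKG: cos(∠AKG) = (9.66² + 5² − 5²) / (2·9.66·5) = 93.3/96.59 = 0.9659, so ∠AKG = 15°.

Therefore, the measure of angle ∠AKG = 15°.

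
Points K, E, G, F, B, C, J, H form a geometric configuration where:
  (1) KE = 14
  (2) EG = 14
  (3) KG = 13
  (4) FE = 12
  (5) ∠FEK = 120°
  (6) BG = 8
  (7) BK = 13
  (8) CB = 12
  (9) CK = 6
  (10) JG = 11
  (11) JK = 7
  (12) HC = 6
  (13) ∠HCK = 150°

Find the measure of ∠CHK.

Step 1: By the law of cosines on triangle HCK: HK² = 6² + 6² − 2·6·6·cos(150°) = 134.35, so HK ≈ 11.59.
Step 2: By the inverse law of cosines on triangle CHK: cos(∠CHK) = (6² + 11.59² − 6²) / (2·6·11.59) = 134.35/139.09 = 0.9659, so ∠CHK = 15°.

Therefore, the measure of angle ∠CHK = 15°.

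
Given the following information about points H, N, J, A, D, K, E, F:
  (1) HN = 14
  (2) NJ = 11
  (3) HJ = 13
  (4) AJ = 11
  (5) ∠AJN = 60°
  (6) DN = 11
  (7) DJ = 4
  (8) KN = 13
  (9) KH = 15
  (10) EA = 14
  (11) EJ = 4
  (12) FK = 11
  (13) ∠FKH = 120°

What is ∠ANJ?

Step 1: By the law of cosines on triangle NJA: NA² = 11² + 11² − 2·11·11·cos(60°) = 121, so NA = 11.
Step 2: By the inverse law of cosines on triangle ANJ: cos(∠ANJ) = (11² + 11² − 11²) / (2·11·11) = 121/242 = 0.5, so ∠ANJ = 60°.

Therefore, the measure of angle ∠ANJ = 60°.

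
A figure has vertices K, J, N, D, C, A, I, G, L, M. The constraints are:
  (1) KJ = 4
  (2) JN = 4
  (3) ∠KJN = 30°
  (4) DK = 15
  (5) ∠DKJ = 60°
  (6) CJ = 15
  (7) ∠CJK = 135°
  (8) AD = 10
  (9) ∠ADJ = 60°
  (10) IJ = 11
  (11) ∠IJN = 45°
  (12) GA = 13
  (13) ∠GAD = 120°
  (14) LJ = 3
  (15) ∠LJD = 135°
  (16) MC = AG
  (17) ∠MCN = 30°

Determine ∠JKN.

Step 1: By the law of cosines on triangle KJN: KN² = 4² + 4² − 2·4·4·cos(30°) = 4.29, so KN ≈ 2.07.
Step 2: By the inverse law of cosines on triangle JKN: cos(∠JKN) = (4² + 2.07² − 4²) / (2·4·2.07) = 4.29/16.56 = 0.2588, so ∠JKN = 75°.

Therefore, the measure of angle ∠JKN = 75°.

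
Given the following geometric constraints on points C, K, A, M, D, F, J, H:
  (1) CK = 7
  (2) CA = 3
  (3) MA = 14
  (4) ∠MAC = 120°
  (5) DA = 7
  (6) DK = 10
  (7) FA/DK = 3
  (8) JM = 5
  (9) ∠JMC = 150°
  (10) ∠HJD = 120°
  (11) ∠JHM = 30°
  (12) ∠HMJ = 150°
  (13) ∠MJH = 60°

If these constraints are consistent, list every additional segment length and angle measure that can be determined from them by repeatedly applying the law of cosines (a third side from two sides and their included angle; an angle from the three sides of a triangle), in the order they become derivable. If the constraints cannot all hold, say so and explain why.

These constraints are not satisfiable: (11), (12) and (13) are the three interior angles of triangle JHM, which must sum to 180°, but 30° + 150° + 60° = 240°. No planar figure meets all of them, so nothing further can be derived.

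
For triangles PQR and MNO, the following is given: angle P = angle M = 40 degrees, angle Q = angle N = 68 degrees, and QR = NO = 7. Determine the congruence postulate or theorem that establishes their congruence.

The given information provides:
angle P = angle M = 40 degrees, angle Q = angle N = 68 degrees, and QR = NO = 7
This matches the AAS congruence theorem.
Two pairs of corresponding angles and a non-included side are equal (Angle-Angle-Side).

AAS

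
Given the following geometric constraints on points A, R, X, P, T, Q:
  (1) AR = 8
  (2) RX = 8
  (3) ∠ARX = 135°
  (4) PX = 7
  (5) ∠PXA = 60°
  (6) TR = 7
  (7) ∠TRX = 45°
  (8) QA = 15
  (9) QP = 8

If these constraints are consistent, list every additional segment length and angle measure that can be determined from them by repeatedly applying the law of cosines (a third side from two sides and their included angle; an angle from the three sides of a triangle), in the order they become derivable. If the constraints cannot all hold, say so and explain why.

The constraints are consistent. Derivable facts, in order:
After 1 step:
- AX ≈ 14.78
- XT ≈ 5.81
After 2 steps:
- AP ≈ 12.81
- ∠AXR = 22.5°
- ∠RAX = 22.5°
- ∠RTX = 76.64°
- ∠RXT = 58.36°
After 3 steps:
- ∠APQ = 89.15°
- ∠APX = 91.75°
- ∠AQP = 58.62°
- ∠PAQ = 32.23°
- ∠PAX = 28.25°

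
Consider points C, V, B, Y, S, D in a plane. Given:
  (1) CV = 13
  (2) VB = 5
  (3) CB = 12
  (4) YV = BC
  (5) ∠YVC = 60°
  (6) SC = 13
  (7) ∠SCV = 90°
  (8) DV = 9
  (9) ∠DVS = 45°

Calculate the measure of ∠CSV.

Step 1: By the law of cosines on triangle SCV: SV² = 13² + 13² − 2·13·13·cos(90°) = 338, so SV = 13·√2.
Step 2: By the inverse law of cosines on triangle CSV: cos(∠CSV) = (13² + (13·√2)² − 13²) / (2·13·13·√2) = 338/478 = 0.7071, so ∠CSV = 45°.

Therefore, the measure of angle ∠CSV = 45°.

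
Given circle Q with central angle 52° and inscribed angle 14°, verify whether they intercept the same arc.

By the inscribed angle theorem, the inscribed angle for a central angle of 52° should be 52° / 2 = 26°.
The given inscribed angle is 14°, which does not equal 26°.
Therefore, no, they do not correspond to the same arc.

No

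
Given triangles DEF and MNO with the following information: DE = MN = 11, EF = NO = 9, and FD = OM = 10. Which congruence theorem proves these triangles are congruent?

The given information matches SSS: All three pairs of corresponding sides are equal (Side-Side-Side).

SSS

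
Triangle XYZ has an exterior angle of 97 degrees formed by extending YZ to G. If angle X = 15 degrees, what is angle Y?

angle Y = 97 - 15 = 82 degrees (exterior angle theorem).

82 degrees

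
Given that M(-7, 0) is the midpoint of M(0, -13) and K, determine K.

Using the midpoint formula: M = ((x1 + x2)/2, (y1 + y2)/2)
We know M = (-7, 0) and M = (0, -13)
For x: -7 = (0 + x2)/2, so x2 = 2*-7 - 0 = -14
For y: 0 = (-13 + y2)/2, so y2 = 2*0 - -13 = 13
K = (-14, 13)

(-14, 13)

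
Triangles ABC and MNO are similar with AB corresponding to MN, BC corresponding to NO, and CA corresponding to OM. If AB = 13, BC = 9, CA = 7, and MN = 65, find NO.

Since the triangles are similar, the ratio of corresponding sides is constant.
Scale factor k = MN / AB = 65 / 13 = 5
NO = k * BC = 5 * 9 = 45

45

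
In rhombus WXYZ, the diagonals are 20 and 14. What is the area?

The diagonals of a rhombus divide it into four right triangles.
Each triangle has legs 20/ 2 = 10 and 14/2 = 7, so each has area (1/2)*10*7 = 35.
Four such triangles give total area = (d1 * d2) / 2 = 140.

140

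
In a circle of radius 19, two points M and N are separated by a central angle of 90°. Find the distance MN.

Chord length = 2r sin(θ/2)
= 2 × 19 × sin(90°/2)
= 2 × 19 × sin(45°)
= 19*sqrt(2)

19*sqrt(2)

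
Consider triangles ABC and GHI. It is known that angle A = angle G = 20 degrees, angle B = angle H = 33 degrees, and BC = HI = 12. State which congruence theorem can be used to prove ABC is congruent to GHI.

The given information matches AAS: Two pairs of corresponding angles and a non-included side are equal (Angle-Angle-Side).

AAS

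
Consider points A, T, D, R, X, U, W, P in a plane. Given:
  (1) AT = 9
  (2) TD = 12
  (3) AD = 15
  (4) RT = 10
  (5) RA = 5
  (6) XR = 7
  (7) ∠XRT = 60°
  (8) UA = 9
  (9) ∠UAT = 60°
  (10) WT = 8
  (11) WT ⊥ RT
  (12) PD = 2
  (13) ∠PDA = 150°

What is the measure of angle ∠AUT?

Step 1: By the law of cosines on triangle UAT: UT² = 9² + 9² − 2·9·9·cos(60°) = 81, so UT = 9.
Step 2: By the inverse law of cosines on triangle AUT: cos(∠AUT) = (9² + 9² − 9²) / (2·9·9) = 81/162 = 0.5, so ∠AUT = 60°.

Therefore, the measure of angle ∠AUT = 60°.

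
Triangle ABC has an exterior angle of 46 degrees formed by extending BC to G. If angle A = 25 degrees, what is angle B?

angle B = 46 - 25 = 21 degrees (exterior angle theorem).

21 degrees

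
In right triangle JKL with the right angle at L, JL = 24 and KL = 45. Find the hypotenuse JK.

By the Pythagorean theorem: JK^2 = JL^2 + KL^2
JK^2 = 24^2 + 45^2 = 576 + 2025 = 2601
JK = sqrt(2601) = 51

51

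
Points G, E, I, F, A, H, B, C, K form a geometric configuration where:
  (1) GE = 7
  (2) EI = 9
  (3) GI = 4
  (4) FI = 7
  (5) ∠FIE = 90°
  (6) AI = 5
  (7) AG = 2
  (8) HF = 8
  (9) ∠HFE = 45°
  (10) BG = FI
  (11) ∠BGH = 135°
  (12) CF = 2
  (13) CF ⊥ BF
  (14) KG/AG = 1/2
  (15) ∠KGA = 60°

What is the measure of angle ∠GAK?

From the given relations: KG = 1/2·AG = 1/2·2 = 1.
Step 1: By the law of cosines on triangle AGK: AK² = 2² + 1² − 2·2·1·cos(60°) = 3, so AK = √3.
Step 2: By the inverse law of cosines on triangle GAK: cos(∠GAK) = (2² + √3² − 1²) / (2·2·√3) = 6/6.93 = 0.866, so ∠GAK = 30°.

Therefore, the measure of angle ∠GAK = 30°.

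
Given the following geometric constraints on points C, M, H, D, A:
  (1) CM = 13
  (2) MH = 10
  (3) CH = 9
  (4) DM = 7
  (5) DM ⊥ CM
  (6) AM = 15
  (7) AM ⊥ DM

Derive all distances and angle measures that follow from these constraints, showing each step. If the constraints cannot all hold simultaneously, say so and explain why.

The constraints are consistent.

Step 1: From CM = 13, MD = 7, and ∠CMD = 90°, by the law of cosines:
  CD² = CM² + MD² - 2·CM·MD·cos(90°) = 169 + 49 - 0 = 218
  CD ≈ 14.76

Step 2: From DM = 7, MA = 15, and ∠DMA = 90°, by the law of cosines:
  DA² = DM² + MA² - 2·DM·MA·cos(90°) = 49 + 225 - 0 = 274
  DA ≈ 16.55

Step 3: From CH = 9, CM = 13, HM = 10, by the inverse law of cosines:
  cos(∠HCM) = (CH² + CM² - HM²) / (2·CH·CM)
  ∠HCM = 50.13°

Step 4: From MC = 13, MH = 10, CH = 9, by the inverse law of cosines:
  cos(∠CMH) = (MC² + MH² - CH²) / (2·MC·MH)
  ∠CMH = 43.69°

Step 5: From HC = 9, HM = 10, CM = 13, by the inverse law of cosines:
  cos(∠CHM) = (HC² + HM² - CM²) / (2·HC·HM)
  ∠CHM = 86.18°

Step 6: From CD = 14.76, CM = 13, DM = 7, by the inverse law of cosines:
  cos(∠DCM) = (CD² + CM² - DM²) / (2·CD·CM)
  ∠DCM = 28.3°

Step 7: From DA = 16.55, DM = 7, AM = 15, by the inverse law of cosines:
  cos(∠ADM) = (DA² + DM² - AM²) / (2·DA·DM)
  ∠ADM = 64.98°

Step 8: From DC = 14.76, DM = 7, CM = 13, by the inverse law of cosines:
  cos(∠CDM) = (DC² + DM² - CM²) / (2·DC·DM)
  ∠CDM = 61.7°

Step 9: From AD = 16.55, AM = 15, DM = 7, by the inverse law of cosines:
  cos(∠DAM) = (AD² + AM² - DM²) / (2·AD·AM)
  ∠DAM = 25.02°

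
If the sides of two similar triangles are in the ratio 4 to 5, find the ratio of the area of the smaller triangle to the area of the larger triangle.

Area ratio = (side ratio)^2 = (4/5)^2 = 16:25.

16:25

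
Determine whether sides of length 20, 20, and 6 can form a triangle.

Sort the sides: 6, 20, 20.
It suffices to check that the sum of the two smallest exceeds the largest:
6 + 20 = 26 > 20. ✓
Yes, a valid triangle can be formed.

Yes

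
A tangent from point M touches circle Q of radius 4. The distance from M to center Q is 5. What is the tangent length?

Let T be the point of tangency. Then QT ⊥ MT (radius ⊥ tangent).
In right triangle QTM: QM² = QT² + MT²
5² = 4² + MT²
MT² = 9, MT = 3

3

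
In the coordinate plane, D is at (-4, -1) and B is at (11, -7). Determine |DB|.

The horizontal distance is |11 - -4| = 15 and the vertical distance is |-7 - -1| = 6.
By the Pythagorean theorem, d = sqrt(15^2 + 6^2) = sqrt(261) = 3*sqrt(29).

3*sqrt(29)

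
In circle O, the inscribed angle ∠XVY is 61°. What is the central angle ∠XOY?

The inscribed angle theorem states that a central angle is always twice any inscribed angle that subtends the same arc.
Since the inscribed angle is 61°, the central angle = 2 × 61° = 122°.

122°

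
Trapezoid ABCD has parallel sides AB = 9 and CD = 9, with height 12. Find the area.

A trapezoid's area equals the midsegment times the height.
The midsegment is (9 + 9) / 2 = 9.
Area = 9 * 12 = 108.

108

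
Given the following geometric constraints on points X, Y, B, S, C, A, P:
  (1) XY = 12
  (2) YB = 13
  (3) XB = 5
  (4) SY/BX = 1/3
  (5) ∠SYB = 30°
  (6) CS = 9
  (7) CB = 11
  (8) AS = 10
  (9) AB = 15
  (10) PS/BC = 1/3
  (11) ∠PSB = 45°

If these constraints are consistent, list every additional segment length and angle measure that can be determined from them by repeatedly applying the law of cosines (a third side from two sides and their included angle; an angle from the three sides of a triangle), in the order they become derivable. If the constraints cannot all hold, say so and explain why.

The constraints are consistent. Derivable facts, in order:
After 1 step:
- BS ≈ 11.59
- ∠BXY = 90°
- ∠BYX = 22.62°
- ∠XBY = 67.38°
After 2 steps:
- BP ≈ 9.36
- ∠ABS = 41.77°
- ∠ASB = 87.71°
- ∠BAS = 50.52°
- ∠BCS = 69.99°
- ∠BSC = 63.13°
- ∠BSY = 145.88°
- ∠CBS = 46.88°
- ∠SBY = 4.12°
After 3 steps:
- ∠BPS = 118.92°
- ∠PBS = 16.08°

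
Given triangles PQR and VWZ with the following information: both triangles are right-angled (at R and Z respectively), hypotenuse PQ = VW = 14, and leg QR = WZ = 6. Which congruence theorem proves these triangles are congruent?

Consider the given information: both triangles are right-angled (at R and Z respectively), hypotenuse PQ = VW = 14, and leg QR = WZ = 6
This is not SSS or SAS: SSS requires all three pairs of sides, but we don't have that. SAS requires two sides and the included angle between them.
The correct criterion is HL. The hypotenuse and one leg of two right triangles are equal (Hypotenuse-Leg).

HL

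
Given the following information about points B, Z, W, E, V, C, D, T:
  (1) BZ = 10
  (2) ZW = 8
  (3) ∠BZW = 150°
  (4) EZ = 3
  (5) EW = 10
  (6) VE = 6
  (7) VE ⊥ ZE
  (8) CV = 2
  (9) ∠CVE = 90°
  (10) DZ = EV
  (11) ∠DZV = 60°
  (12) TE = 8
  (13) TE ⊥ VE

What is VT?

Step 1: By the law of cosines on triangle VET: VT² = 6² + 8² − 2·6·8·cos(90°) = 100, so VT = 10.

Therefore, the length of VT = 10.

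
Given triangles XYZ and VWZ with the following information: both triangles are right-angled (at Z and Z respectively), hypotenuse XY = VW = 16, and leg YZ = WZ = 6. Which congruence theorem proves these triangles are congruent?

The given information matches HL: The hypotenuse and one leg of two right triangles are equal (Hypotenuse-Leg).

HL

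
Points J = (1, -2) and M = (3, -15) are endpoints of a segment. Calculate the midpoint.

M = ((x₁ + x₂)/2, (y₁ + y₂)/2)
= ((1 + 3)/2, (-2 + -15)/2)
= (4/2, -17/2) = (2, -17/2)

(2, -17/2)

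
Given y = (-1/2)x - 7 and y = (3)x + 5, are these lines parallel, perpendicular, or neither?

Slope of line 1: m1 = -1/2
Slope of line 2: m2 = 3
For parallel lines we need equal slopes: -1/2 != 3.
For perpendicular lines we need m1*m2 = -1: (-1/2)(3) = -3/2 != -1.
Since neither condition holds, the lines are neither parallel nor perpendicular.

Neither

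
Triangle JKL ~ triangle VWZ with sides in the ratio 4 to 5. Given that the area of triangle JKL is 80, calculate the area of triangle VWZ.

For similar figures, the area ratio equals the square of the side ratio.
Side ratio (JKL to VWZ) = 4:5, so area ratio = 4^2:5^2 = 16:25.
If the area of JKL is 80, then the area of VWZ = 80 * (25/16) = 125.

125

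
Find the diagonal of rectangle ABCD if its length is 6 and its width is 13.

Using the Pythagorean theorem:
d² = 6² + 13² = 36 + 169 = 205
d = sqrt(205)

sqrt(205)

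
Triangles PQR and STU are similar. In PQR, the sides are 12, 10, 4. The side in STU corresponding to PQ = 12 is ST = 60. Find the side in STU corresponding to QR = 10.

k = 60/12 = 5. TU = 5 * 10 = 50.

50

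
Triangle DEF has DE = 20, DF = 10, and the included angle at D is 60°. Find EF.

When two sides and the included angle are known, the law of cosines gives the third side.
c^2 = a^2 + b^2 - 2ab cos(C) generalizes the Pythagorean theorem to non-right triangles.
Here: EF^2 = 400 + 100 - 400*(1/2) = 300
EF = 10*sqrt(3)

10*sqrt(3)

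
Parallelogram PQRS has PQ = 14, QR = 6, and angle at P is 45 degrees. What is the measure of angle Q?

In a parallelogram, consecutive angles are supplementary (sum to 180°).
angle Q = 180 - angle P
angle Q = 180 - 45
angle Q = 135 degrees

135 degrees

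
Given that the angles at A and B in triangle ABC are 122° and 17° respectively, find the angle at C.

The interior angles sum to 180°: angle C = 180 - 122 - 17 = 41°.
The triangle is obtuse (angles 122°, 17°, 41°).

41 degrees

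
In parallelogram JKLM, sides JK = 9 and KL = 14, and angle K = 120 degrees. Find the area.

The area of a parallelogram equals the product of two adjacent sides times the sine of the included angle.
This is because the height equals 14 * sin(120°) = 7*sqrt(3).
Area = 9 * 7*sqrt(3) = 63*sqrt(3)

63*sqrt(3)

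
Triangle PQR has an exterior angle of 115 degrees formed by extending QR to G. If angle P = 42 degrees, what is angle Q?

The exterior angle theorem states that an exterior angle equals the sum of the two non-adjacent interior angles.
So 115 = 42 + angle Q, which gives angle Q = 115 - 42 = 73 degrees.

73 degrees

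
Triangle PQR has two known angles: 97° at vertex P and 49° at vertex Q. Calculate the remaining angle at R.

angle R = 180 - 97 - 49 = 34 degrees.

34 degrees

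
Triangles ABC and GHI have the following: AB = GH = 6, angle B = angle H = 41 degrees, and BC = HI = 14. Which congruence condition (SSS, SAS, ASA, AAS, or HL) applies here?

The given information provides:
AB = GH = 6, angle B = angle H = 41 degrees, and BC = HI = 14
This matches the SAS congruence theorem.
Two pairs of corresponding sides and the included angle are equal (Side-Angle-Side).

SAS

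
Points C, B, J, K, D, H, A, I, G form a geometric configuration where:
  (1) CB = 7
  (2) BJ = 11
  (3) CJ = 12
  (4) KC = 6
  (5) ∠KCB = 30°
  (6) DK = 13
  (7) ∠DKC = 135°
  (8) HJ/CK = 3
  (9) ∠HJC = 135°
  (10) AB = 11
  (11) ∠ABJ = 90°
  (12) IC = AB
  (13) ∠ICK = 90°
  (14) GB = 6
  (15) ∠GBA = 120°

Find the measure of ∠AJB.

Step 1: By the law of cosines on triangle JBA: JA² = 11² + 11² − 2·11·11·cos(90°) = 242, so JA = 11·√2.
Step 2: By the inverse law of cosines on triangle AJB: cos(∠AJB) = ((11·√2)² + 11² − 11²) / (2·11·√2·11) = 242/342.24 = 0.7071, so ∠AJB = 45°.

Therefore, the measure of angle ∠AJB = 45°.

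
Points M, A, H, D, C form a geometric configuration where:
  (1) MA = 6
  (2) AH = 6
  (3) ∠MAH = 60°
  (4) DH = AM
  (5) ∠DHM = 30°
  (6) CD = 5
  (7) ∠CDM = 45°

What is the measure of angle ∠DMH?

From the given relations: DH = AM = 6.
Step 1: By the law of cosines on triangle HAM: HM² = 6² + 6² − 2·6·6·cos(60°) = 36, so HM = 6.
Step 2: By the law of cosines on triangle MHD: MD² = 6² + 6² − 2·6·6·cos(30°) = 9.65, so MD ≈ 3.11.
Step 3: By the inverse law of cosines on triangle DMH: cos(∠DMH) = (3.11² + 6² − 6²) / (2·3.11·6) = 9.65/37.27 = 0.2588, so ∠DMH = 75°.

Therefore, the measure of angle ∠DMH = 75°.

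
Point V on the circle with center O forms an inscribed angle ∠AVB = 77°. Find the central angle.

By the inscribed angle theorem, the central angle is twice the inscribed angle.
Central angle = 2 × 77° = 154°

154°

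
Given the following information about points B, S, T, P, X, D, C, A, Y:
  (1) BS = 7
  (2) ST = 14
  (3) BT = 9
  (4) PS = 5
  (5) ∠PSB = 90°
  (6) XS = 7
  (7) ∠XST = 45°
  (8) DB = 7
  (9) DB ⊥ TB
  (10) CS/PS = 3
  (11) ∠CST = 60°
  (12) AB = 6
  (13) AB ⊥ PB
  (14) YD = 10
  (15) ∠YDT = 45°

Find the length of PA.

Step 1: By the law of cosines on triangle BSP: BP² = 7² + 5² − 2·7·5·cos(90°) = 74, so BP = √74.
Step 2: By the law of cosines on triangle PBA: PA² = √74² + 6² − 2·√74·6·cos(90°) = 110, so PA = √110.

Therefore, the length of PA = √110.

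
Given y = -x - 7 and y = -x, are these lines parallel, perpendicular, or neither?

Slope of line 1: m1 = -1
Slope of line 2: m2 = -1
m1 = m2, so the lines are parallel.

Parallel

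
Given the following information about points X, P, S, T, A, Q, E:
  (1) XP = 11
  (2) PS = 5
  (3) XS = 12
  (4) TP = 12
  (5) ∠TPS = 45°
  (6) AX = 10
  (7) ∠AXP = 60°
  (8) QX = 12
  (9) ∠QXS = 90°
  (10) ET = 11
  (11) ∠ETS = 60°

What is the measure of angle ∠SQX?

Step 1: By the law of cosines on triangle QXS: QS² = 12² + 12² − 2·12·12·cos(90°) = 288, so QS = 12·√2.
Step 2: By the inverse law of cosines on triangle SQX: cos(∠SQX) = ((12·√2)² + 12² − 12²) / (2·12·√2·12) = 288/407.29 = 0.7071, so ∠SQX = 45°.

Therefore, the measure of angle ∠SQX = 45°.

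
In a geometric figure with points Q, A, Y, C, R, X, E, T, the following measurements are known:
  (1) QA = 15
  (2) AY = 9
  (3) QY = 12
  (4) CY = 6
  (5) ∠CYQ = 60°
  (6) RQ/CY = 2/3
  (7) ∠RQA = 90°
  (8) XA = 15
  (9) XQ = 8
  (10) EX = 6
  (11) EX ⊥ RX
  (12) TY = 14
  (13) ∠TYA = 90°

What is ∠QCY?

Step 1: By the law of cosines on triangle CYQ: CQ² = 6² + 12² − 2·6·12·cos(60°) = 108, so CQ = 6·√3.
Step 2: By the inverse law of cosines on triangle QCY: cos(∠QCY) = ((6·√3)² + 6² − 12²) / (2·6·√3·6) = 0/124.71 = 0, so ∠QCY = 90°.

Therefore, the measure of angle ∠QCY = 90°.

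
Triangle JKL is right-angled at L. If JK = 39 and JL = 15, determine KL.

Rearranging the Pythagorean theorem to solve for the unknown leg:
leg^2 = hypotenuse^2 - known_leg^2 = 1521 - 225 = 1296
leg = sqrt(1296) = 36.

36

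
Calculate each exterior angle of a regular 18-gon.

Each exterior angle of a regular n-gon is 360 / n.
For n = 18: 360 / 18 = 20 degrees.

20 degrees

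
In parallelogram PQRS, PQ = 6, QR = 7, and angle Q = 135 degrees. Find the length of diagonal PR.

The diagonal of a parallelogram can be found by treating two adjacent sides and the diagonal as a triangle.
Applying the law of cosines with sides 6, 7 and included angle 135°:
d^2 = 36 + 49 - 84*cos(135°) = 42*sqrt(2) + 85
d = sqrt(42*sqrt(2) + 85)

sqrt(42*sqrt(2) + 85)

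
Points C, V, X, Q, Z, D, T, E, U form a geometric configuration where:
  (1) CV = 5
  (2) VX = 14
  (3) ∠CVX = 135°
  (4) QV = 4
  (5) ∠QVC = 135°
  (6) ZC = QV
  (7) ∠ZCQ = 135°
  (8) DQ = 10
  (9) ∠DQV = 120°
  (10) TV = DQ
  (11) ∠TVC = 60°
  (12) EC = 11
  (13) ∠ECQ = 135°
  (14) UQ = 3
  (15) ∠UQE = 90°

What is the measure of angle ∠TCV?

From the given relations: TV = DQ = 10.
Step 1: By the law of cosines on triangle CVT: CT² = 5² + 10² − 2·5·10·cos(60°) = 75, so CT = 5·√3.
Step 2: By the inverse law of cosines on triangle TCV: cos(∠TCV) = ((5·√3)² + 5² − 10²) / (2·5·√3·5) = 0/86.6 = 0, so ∠TCV = 90°.

Therefore, the measure of angle ∠TCV = 90°.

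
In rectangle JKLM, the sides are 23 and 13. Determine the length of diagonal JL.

Using the Pythagorean theorem:
d² = 23² + 13² = 529 + 169 = 698
d = sqrt(698)

sqrt(698)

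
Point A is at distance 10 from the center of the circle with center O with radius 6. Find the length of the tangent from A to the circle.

Let T be the point of tangency. Then OT ⊥ AT (radius ⊥ tangent).
In right triangle OTA: OA² = OT² + AT²
10² = 6² + AT²
AT² = 64, AT = 8

8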